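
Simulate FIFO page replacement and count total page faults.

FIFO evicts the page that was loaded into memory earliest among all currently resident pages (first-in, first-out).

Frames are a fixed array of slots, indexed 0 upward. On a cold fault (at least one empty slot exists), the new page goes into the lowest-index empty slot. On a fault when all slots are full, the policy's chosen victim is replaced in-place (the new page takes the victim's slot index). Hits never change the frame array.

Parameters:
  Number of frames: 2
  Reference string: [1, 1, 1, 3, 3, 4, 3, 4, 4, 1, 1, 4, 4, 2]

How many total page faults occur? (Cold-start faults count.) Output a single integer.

Step 0: ref 1 → FAULT, frames=[1,-]
Step 1: ref 1 → HIT, frames=[1,-]
Step 2: ref 1 → HIT, frames=[1,-]
Step 3: ref 3 → FAULT, frames=[1,3]
Step 4: ref 3 → HIT, frames=[1,3]
Step 5: ref 4 → FAULT (evict 1), frames=[4,3]
Step 6: ref 3 → HIT, frames=[4,3]
Step 7: ref 4 → HIT, frames=[4,3]
Step 8: ref 4 → HIT, frames=[4,3]
Step 9: ref 1 → FAULT (evict 3), frames=[4,1]
Step 10: ref 1 → HIT, frames=[4,1]
Step 11: ref 4 → HIT, frames=[4,1]
Step 12: ref 4 → HIT, frames=[4,1]
Step 13: ref 2 → FAULT (evict 4), frames=[2,1]
Total faults: 5

Answer: 5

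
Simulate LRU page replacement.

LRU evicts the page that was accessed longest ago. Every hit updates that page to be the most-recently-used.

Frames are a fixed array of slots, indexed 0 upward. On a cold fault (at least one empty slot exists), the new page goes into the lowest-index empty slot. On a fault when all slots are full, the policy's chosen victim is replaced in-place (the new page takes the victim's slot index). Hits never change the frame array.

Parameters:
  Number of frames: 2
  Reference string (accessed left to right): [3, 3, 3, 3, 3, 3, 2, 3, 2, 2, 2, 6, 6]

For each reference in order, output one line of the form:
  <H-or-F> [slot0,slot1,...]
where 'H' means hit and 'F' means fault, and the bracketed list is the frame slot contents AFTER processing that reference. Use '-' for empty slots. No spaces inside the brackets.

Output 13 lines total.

F [3,-]
H [3,-]
H [3,-]
H [3,-]
H [3,-]
H [3,-]
F [3,2]
H [3,2]
H [3,2]
H [3,2]
H [3,2]
F [6,2]
H [6,2]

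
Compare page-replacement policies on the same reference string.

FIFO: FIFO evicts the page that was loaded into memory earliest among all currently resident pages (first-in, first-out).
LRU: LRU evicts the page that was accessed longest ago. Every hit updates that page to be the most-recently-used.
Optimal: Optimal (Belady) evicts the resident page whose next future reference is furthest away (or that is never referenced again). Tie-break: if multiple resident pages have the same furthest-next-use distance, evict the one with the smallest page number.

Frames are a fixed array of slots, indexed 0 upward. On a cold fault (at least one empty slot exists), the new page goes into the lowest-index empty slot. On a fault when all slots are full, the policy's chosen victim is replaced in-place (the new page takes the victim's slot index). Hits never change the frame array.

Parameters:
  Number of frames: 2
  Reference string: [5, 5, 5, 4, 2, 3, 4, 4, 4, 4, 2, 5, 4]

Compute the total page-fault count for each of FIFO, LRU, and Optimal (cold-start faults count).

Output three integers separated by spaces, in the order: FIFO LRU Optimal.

--- FIFO ---
  step 0: ref 5 -> FAULT, frames=[5,-] (faults so far: 1)
  step 1: ref 5 -> HIT, frames=[5,-] (faults so far: 1)
  step 2: ref 5 -> HIT, frames=[5,-] (faults so far: 1)
  step 3: ref 4 -> FAULT, frames=[5,4] (faults so far: 2)
  step 4: ref 2 -> FAULT, evict 5, frames=[2,4] (faults so far: 3)
  step 5: ref 3 -> FAULT, evict 4, frames=[2,3] (faults so far: 4)
  step 6: ref 4 -> FAULT, evict 2, frames=[4,3] (faults so far: 5)
  step 7: ref 4 -> HIT, frames=[4,3] (faults so far: 5)
  step 8: ref 4 -> HIT, frames=[4,3] (faults so far: 5)
  step 9: ref 4 -> HIT, frames=[4,3] (faults so far: 5)
  step 10: ref 2 -> FAULT, evict 3, frames=[4,2] (faults so far: 6)
  step 11: ref 5 -> FAULT, evict 4, frames=[5,2] (faults so far: 7)
  step 12: ref 4 -> FAULT, evict 2, frames=[5,4] (faults so far: 8)
  FIFO total faults: 8
--- LRU ---
  step 0: ref 5 -> FAULT, frames=[5,-] (faults so far: 1)
  step 1: ref 5 -> HIT, frames=[5,-] (faults so far: 1)
  step 2: ref 5 -> HIT, frames=[5,-] (faults so far: 1)
  step 3: ref 4 -> FAULT, frames=[5,4] (faults so far: 2)
  step 4: ref 2 -> FAULT, evict 5, frames=[2,4] (faults so far: 3)
  step 5: ref 3 -> FAULT, evict 4, frames=[2,3] (faults so far: 4)
  step 6: ref 4 -> FAULT, evict 2, frames=[4,3] (faults so far: 5)
  step 7: ref 4 -> HIT, frames=[4,3] (faults so far: 5)
  step 8: ref 4 -> HIT, frames=[4,3] (faults so far: 5)
  step 9: ref 4 -> HIT, frames=[4,3] (faults so far: 5)
  step 10: ref 2 -> FAULT, evict 3, frames=[4,2] (faults so far: 6)
  step 11: ref 5 -> FAULT, evict 4, frames=[5,2] (faults so far: 7)
  step 12: ref 4 -> FAULT, evict 2, frames=[5,4] (faults so far: 8)
  LRU total faults: 8
--- Optimal ---
  step 0: ref 5 -> FAULT, frames=[5,-] (faults so far: 1)
  step 1: ref 5 -> HIT, frames=[5,-] (faults so far: 1)
  step 2: ref 5 -> HIT, frames=[5,-] (faults so far: 1)
  step 3: ref 4 -> FAULT, frames=[5,4] (faults so far: 2)
  step 4: ref 2 -> FAULT, evict 5, frames=[2,4] (faults so far: 3)
  step 5: ref 3 -> FAULT, evict 2, frames=[3,4] (faults so far: 4)
  step 6: ref 4 -> HIT, frames=[3,4] (faults so far: 4)
  step 7: ref 4 -> HIT, frames=[3,4] (faults so far: 4)
  step 8: ref 4 -> HIT, frames=[3,4] (faults so far: 4)
  step 9: ref 4 -> HIT, frames=[3,4] (faults so far: 4)
  step 10: ref 2 -> FAULT, evict 3, frames=[2,4] (faults so far: 5)
  step 11: ref 5 -> FAULT, evict 2, frames=[5,4] (faults so far: 6)
  step 12: ref 4 -> HIT, frames=[5,4] (faults so far: 6)
  Optimal total faults: 6

Answer: 8 8 6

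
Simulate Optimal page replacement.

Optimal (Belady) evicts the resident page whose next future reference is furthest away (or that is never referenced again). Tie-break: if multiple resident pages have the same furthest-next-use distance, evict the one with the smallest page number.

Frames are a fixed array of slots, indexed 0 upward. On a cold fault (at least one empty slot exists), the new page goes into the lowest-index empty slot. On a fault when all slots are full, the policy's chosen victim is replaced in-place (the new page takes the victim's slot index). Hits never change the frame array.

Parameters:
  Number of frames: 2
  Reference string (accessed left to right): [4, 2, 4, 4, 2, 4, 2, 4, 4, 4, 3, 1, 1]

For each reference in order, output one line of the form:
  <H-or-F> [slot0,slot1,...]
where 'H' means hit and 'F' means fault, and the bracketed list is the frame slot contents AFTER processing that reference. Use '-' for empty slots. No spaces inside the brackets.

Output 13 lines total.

F [4,-]
F [4,2]
H [4,2]
H [4,2]
H [4,2]
H [4,2]
H [4,2]
H [4,2]
H [4,2]
H [4,2]
F [4,3]
F [4,1]
H [4,1]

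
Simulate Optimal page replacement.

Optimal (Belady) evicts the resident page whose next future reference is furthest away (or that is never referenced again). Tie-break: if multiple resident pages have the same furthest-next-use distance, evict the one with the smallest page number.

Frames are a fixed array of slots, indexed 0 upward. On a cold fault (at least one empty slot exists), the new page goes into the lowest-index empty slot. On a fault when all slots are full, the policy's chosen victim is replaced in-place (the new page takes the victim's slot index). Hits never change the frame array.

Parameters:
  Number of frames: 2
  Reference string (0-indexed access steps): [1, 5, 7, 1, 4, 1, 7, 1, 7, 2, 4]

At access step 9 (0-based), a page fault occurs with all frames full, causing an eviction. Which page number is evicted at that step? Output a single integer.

Step 0: ref 1 -> FAULT, frames=[1,-]
Step 1: ref 5 -> FAULT, frames=[1,5]
Step 2: ref 7 -> FAULT, evict 5, frames=[1,7]
Step 3: ref 1 -> HIT, frames=[1,7]
Step 4: ref 4 -> FAULT, evict 7, frames=[1,4]
Step 5: ref 1 -> HIT, frames=[1,4]
Step 6: ref 7 -> FAULT, evict 4, frames=[1,7]
Step 7: ref 1 -> HIT, frames=[1,7]
Step 8: ref 7 -> HIT, frames=[1,7]
Step 9: ref 2 -> FAULT, evict 1, frames=[2,7]
At step 9: evicted page 1

Answer: 1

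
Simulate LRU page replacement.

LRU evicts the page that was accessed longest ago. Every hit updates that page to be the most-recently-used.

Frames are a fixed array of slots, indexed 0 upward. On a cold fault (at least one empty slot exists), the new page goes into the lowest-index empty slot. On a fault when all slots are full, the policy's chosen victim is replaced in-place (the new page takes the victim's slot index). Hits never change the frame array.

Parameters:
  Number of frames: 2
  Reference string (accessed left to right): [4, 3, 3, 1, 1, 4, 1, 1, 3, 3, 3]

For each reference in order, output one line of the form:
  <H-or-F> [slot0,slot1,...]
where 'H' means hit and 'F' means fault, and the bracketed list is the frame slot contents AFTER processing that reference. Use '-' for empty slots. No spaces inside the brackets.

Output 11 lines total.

F [4,-]
F [4,3]
H [4,3]
F [1,3]
H [1,3]
F [1,4]
H [1,4]
H [1,4]
F [1,3]
H [1,3]
H [1,3]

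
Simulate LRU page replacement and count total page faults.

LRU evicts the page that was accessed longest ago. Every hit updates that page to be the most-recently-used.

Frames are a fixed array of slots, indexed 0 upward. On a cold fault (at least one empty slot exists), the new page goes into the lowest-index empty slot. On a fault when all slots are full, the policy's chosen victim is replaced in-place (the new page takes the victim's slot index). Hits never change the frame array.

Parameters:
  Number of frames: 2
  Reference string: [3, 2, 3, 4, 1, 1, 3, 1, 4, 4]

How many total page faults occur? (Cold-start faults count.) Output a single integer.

Answer: 6

Derivation:
Step 0: ref 3 → FAULT, frames=[3,-]
Step 1: ref 2 → FAULT, frames=[3,2]
Step 2: ref 3 → HIT, frames=[3,2]
Step 3: ref 4 → FAULT (evict 2), frames=[3,4]
Step 4: ref 1 → FAULT (evict 3), frames=[1,4]
Step 5: ref 1 → HIT, frames=[1,4]
Step 6: ref 3 → FAULT (evict 4), frames=[1,3]
Step 7: ref 1 → HIT, frames=[1,3]
Step 8: ref 4 → FAULT (evict 3), frames=[1,4]
Step 9: ref 4 → HIT, frames=[1,4]
Total faults: 6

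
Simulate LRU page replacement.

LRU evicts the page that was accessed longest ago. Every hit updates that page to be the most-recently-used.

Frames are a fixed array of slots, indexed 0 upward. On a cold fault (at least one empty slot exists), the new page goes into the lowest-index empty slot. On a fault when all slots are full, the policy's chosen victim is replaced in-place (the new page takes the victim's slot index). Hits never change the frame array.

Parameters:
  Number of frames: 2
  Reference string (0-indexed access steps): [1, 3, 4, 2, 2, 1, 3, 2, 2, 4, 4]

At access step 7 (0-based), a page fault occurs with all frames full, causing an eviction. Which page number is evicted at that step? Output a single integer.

Answer: 1

Derivation:
Step 0: ref 1 -> FAULT, frames=[1,-]
Step 1: ref 3 -> FAULT, frames=[1,3]
Step 2: ref 4 -> FAULT, evict 1, frames=[4,3]
Step 3: ref 2 -> FAULT, evict 3, frames=[4,2]
Step 4: ref 2 -> HIT, frames=[4,2]
Step 5: ref 1 -> FAULT, evict 4, frames=[1,2]
Step 6: ref 3 -> FAULT, evict 2, frames=[1,3]
Step 7: ref 2 -> FAULT, evict 1, frames=[2,3]
At step 7: evicted page 1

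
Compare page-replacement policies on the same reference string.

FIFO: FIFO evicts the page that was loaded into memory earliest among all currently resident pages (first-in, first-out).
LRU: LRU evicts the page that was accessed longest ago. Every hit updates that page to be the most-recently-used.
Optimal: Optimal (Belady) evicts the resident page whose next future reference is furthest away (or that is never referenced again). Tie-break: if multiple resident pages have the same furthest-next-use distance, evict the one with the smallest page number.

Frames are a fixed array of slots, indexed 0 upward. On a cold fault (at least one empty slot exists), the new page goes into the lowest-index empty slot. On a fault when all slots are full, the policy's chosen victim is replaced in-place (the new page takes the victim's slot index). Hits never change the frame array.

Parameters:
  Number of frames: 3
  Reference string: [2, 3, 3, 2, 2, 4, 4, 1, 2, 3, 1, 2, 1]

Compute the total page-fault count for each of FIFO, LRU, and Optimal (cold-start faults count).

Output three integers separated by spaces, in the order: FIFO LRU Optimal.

--- FIFO ---
  step 0: ref 2 -> FAULT, frames=[2,-,-] (faults so far: 1)
  step 1: ref 3 -> FAULT, frames=[2,3,-] (faults so far: 2)
  step 2: ref 3 -> HIT, frames=[2,3,-] (faults so far: 2)
  step 3: ref 2 -> HIT, frames=[2,3,-] (faults so far: 2)
  step 4: ref 2 -> HIT, frames=[2,3,-] (faults so far: 2)
  step 5: ref 4 -> FAULT, frames=[2,3,4] (faults so far: 3)
  step 6: ref 4 -> HIT, frames=[2,3,4] (faults so far: 3)
  step 7: ref 1 -> FAULT, evict 2, frames=[1,3,4] (faults so far: 4)
  step 8: ref 2 -> FAULT, evict 3, frames=[1,2,4] (faults so far: 5)
  step 9: ref 3 -> FAULT, evict 4, frames=[1,2,3] (faults so far: 6)
  step 10: ref 1 -> HIT, frames=[1,2,3] (faults so far: 6)
  step 11: ref 2 -> HIT, frames=[1,2,3] (faults so far: 6)
  step 12: ref 1 -> HIT, frames=[1,2,3] (faults so far: 6)
  FIFO total faults: 6
--- LRU ---
  step 0: ref 2 -> FAULT, frames=[2,-,-] (faults so far: 1)
  step 1: ref 3 -> FAULT, frames=[2,3,-] (faults so far: 2)
  step 2: ref 3 -> HIT, frames=[2,3,-] (faults so far: 2)
  step 3: ref 2 -> HIT, frames=[2,3,-] (faults so far: 2)
  step 4: ref 2 -> HIT, frames=[2,3,-] (faults so far: 2)
  step 5: ref 4 -> FAULT, frames=[2,3,4] (faults so far: 3)
  step 6: ref 4 -> HIT, frames=[2,3,4] (faults so far: 3)
  step 7: ref 1 -> FAULT, evict 3, frames=[2,1,4] (faults so far: 4)
  step 8: ref 2 -> HIT, frames=[2,1,4] (faults so far: 4)
  step 9: ref 3 -> FAULT, evict 4, frames=[2,1,3] (faults so far: 5)
  step 10: ref 1 -> HIT, frames=[2,1,3] (faults so far: 5)
  step 11: ref 2 -> HIT, frames=[2,1,3] (faults so far: 5)
  step 12: ref 1 -> HIT, frames=[2,1,3] (faults so far: 5)
  LRU total faults: 5
--- Optimal ---
  step 0: ref 2 -> FAULT, frames=[2,-,-] (faults so far: 1)
  step 1: ref 3 -> FAULT, frames=[2,3,-] (faults so far: 2)
  step 2: ref 3 -> HIT, frames=[2,3,-] (faults so far: 2)
  step 3: ref 2 -> HIT, frames=[2,3,-] (faults so far: 2)
  step 4: ref 2 -> HIT, frames=[2,3,-] (faults so far: 2)
  step 5: ref 4 -> FAULT, frames=[2,3,4] (faults so far: 3)
  step 6: ref 4 -> HIT, frames=[2,3,4] (faults so far: 3)
  step 7: ref 1 -> FAULT, evict 4, frames=[2,3,1] (faults so far: 4)
  step 8: ref 2 -> HIT, frames=[2,3,1] (faults so far: 4)
  step 9: ref 3 -> HIT, frames=[2,3,1] (faults so far: 4)
  step 10: ref 1 -> HIT, frames=[2,3,1] (faults so far: 4)
  step 11: ref 2 -> HIT, frames=[2,3,1] (faults so far: 4)
  step 12: ref 1 -> HIT, frames=[2,3,1] (faults so far: 4)
  Optimal total faults: 4

Answer: 6 5 4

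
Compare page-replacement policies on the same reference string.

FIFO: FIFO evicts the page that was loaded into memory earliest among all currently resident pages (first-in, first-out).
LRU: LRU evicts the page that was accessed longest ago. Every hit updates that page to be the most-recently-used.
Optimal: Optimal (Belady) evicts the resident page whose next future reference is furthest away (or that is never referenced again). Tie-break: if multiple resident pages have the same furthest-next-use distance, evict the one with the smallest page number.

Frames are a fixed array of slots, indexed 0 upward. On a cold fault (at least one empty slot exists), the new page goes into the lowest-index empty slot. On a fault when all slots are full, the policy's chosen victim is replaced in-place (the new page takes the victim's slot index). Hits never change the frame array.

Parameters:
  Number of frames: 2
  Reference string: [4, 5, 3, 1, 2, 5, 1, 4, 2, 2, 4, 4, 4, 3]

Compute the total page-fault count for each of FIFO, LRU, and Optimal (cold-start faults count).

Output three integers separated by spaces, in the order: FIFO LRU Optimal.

Answer: 10 10 8

Derivation:
--- FIFO ---
  step 0: ref 4 -> FAULT, frames=[4,-] (faults so far: 1)
  step 1: ref 5 -> FAULT, frames=[4,5] (faults so far: 2)
  step 2: ref 3 -> FAULT, evict 4, frames=[3,5] (faults so far: 3)
  step 3: ref 1 -> FAULT, evict 5, frames=[3,1] (faults so far: 4)
  step 4: ref 2 -> FAULT, evict 3, frames=[2,1] (faults so far: 5)
  step 5: ref 5 -> FAULT, evict 1, frames=[2,5] (faults so far: 6)
  step 6: ref 1 -> FAULT, evict 2, frames=[1,5] (faults so far: 7)
  step 7: ref 4 -> FAULT, evict 5, frames=[1,4] (faults so far: 8)
  step 8: ref 2 -> FAULT, evict 1, frames=[2,4] (faults so far: 9)
  step 9: ref 2 -> HIT, frames=[2,4] (faults so far: 9)
  step 10: ref 4 -> HIT, frames=[2,4] (faults so far: 9)
  step 11: ref 4 -> HIT, frames=[2,4] (faults so far: 9)
  step 12: ref 4 -> HIT, frames=[2,4] (faults so far: 9)
  step 13: ref 3 -> FAULT, evict 4, frames=[2,3] (faults so far: 10)
  FIFO total faults: 10
--- LRU ---
  step 0: ref 4 -> FAULT, frames=[4,-] (faults so far: 1)
  step 1: ref 5 -> FAULT, frames=[4,5] (faults so far: 2)
  step 2: ref 3 -> FAULT, evict 4, frames=[3,5] (faults so far: 3)
  step 3: ref 1 -> FAULT, evict 5, frames=[3,1] (faults so far: 4)
  step 4: ref 2 -> FAULT, evict 3, frames=[2,1] (faults so far: 5)
  step 5: ref 5 -> FAULT, evict 1, frames=[2,5] (faults so far: 6)
  step 6: ref 1 -> FAULT, evict 2, frames=[1,5] (faults so far: 7)
  step 7: ref 4 -> FAULT, evict 5, frames=[1,4] (faults so far: 8)
  step 8: ref 2 -> FAULT, evict 1, frames=[2,4] (faults so far: 9)
  step 9: ref 2 -> HIT, frames=[2,4] (faults so far: 9)
  step 10: ref 4 -> HIT, frames=[2,4] (faults so far: 9)
  step 11: ref 4 -> HIT, frames=[2,4] (faults so far: 9)
  step 12: ref 4 -> HIT, frames=[2,4] (faults so far: 9)
  step 13: ref 3 -> FAULT, evict 2, frames=[3,4] (faults so far: 10)
  LRU total faults: 10
--- Optimal ---
  step 0: ref 4 -> FAULT, frames=[4,-] (faults so far: 1)
  step 1: ref 5 -> FAULT, frames=[4,5] (faults so far: 2)
  step 2: ref 3 -> FAULT, evict 4, frames=[3,5] (faults so far: 3)
  step 3: ref 1 -> FAULT, evict 3, frames=[1,5] (faults so far: 4)
  step 4: ref 2 -> FAULT, evict 1, frames=[2,5] (faults so far: 5)
  step 5: ref 5 -> HIT, frames=[2,5] (faults so far: 5)
  step 6: ref 1 -> FAULT, evict 5, frames=[2,1] (faults so far: 6)
  step 7: ref 4 -> FAULT, evict 1, frames=[2,4] (faults so far: 7)
  step 8: ref 2 -> HIT, frames=[2,4] (faults so far: 7)
  step 9: ref 2 -> HIT, frames=[2,4] (faults so far: 7)
  step 10: ref 4 -> HIT, frames=[2,4] (faults so far: 7)
  step 11: ref 4 -> HIT, frames=[2,4] (faults so far: 7)
  step 12: ref 4 -> HIT, frames=[2,4] (faults so far: 7)
  step 13: ref 3 -> FAULT, evict 2, frames=[3,4] (faults so far: 8)
  Optimal total faults: 8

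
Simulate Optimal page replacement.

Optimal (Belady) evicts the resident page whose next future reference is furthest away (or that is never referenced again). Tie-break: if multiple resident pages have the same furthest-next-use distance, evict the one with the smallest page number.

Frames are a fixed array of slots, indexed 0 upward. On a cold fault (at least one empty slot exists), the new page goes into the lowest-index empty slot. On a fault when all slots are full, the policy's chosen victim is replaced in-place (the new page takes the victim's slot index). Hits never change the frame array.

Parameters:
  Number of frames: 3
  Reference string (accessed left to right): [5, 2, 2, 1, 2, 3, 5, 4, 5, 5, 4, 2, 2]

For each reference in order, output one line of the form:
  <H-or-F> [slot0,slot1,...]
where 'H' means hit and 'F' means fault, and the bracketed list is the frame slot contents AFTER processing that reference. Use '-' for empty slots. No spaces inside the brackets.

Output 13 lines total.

F [5,-,-]
F [5,2,-]
H [5,2,-]
F [5,2,1]
H [5,2,1]
F [5,2,3]
H [5,2,3]
F [5,2,4]
H [5,2,4]
H [5,2,4]
H [5,2,4]
H [5,2,4]
H [5,2,4]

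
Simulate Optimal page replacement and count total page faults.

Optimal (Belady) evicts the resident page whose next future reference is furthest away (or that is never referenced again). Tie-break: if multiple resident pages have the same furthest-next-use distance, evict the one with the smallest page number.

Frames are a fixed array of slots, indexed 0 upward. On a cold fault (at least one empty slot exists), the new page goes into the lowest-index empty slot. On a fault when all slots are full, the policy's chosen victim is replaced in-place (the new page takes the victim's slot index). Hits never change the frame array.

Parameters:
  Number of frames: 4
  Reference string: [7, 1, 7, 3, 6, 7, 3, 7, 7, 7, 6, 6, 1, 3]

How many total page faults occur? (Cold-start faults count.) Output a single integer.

Step 0: ref 7 → FAULT, frames=[7,-,-,-]
Step 1: ref 1 → FAULT, frames=[7,1,-,-]
Step 2: ref 7 → HIT, frames=[7,1,-,-]
Step 3: ref 3 → FAULT, frames=[7,1,3,-]
Step 4: ref 6 → FAULT, frames=[7,1,3,6]
Step 5: ref 7 → HIT, frames=[7,1,3,6]
Step 6: ref 3 → HIT, frames=[7,1,3,6]
Step 7: ref 7 → HIT, frames=[7,1,3,6]
Step 8: ref 7 → HIT, frames=[7,1,3,6]
Step 9: ref 7 → HIT, frames=[7,1,3,6]
Step 10: ref 6 → HIT, frames=[7,1,3,6]
Step 11: ref 6 → HIT, frames=[7,1,3,6]
Step 12: ref 1 → HIT, frames=[7,1,3,6]
Step 13: ref 3 → HIT, frames=[7,1,3,6]
Total faults: 4

Answer: 4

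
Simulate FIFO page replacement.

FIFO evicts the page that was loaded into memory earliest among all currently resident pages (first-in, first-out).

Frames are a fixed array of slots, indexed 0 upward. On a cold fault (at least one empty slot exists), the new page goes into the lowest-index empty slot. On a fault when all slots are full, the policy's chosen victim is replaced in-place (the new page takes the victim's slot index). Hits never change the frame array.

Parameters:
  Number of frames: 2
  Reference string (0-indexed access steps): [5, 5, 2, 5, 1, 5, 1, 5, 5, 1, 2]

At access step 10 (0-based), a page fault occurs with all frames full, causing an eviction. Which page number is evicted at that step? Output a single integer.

Answer: 1

Derivation:
Step 0: ref 5 -> FAULT, frames=[5,-]
Step 1: ref 5 -> HIT, frames=[5,-]
Step 2: ref 2 -> FAULT, frames=[5,2]
Step 3: ref 5 -> HIT, frames=[5,2]
Step 4: ref 1 -> FAULT, evict 5, frames=[1,2]
Step 5: ref 5 -> FAULT, evict 2, frames=[1,5]
Step 6: ref 1 -> HIT, frames=[1,5]
Step 7: ref 5 -> HIT, frames=[1,5]
Step 8: ref 5 -> HIT, frames=[1,5]
Step 9: ref 1 -> HIT, frames=[1,5]
Step 10: ref 2 -> FAULT, evict 1, frames=[2,5]
At step 10: evicted page 1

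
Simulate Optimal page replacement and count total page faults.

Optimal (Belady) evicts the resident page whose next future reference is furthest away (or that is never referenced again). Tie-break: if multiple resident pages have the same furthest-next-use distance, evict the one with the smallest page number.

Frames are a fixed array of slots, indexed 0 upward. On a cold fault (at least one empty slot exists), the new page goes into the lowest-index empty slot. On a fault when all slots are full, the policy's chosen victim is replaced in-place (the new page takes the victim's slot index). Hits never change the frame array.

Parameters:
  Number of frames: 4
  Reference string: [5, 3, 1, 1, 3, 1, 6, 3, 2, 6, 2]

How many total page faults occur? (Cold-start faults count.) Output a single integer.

Step 0: ref 5 → FAULT, frames=[5,-,-,-]
Step 1: ref 3 → FAULT, frames=[5,3,-,-]
Step 2: ref 1 → FAULT, frames=[5,3,1,-]
Step 3: ref 1 → HIT, frames=[5,3,1,-]
Step 4: ref 3 → HIT, frames=[5,3,1,-]
Step 5: ref 1 → HIT, frames=[5,3,1,-]
Step 6: ref 6 → FAULT, frames=[5,3,1,6]
Step 7: ref 3 → HIT, frames=[5,3,1,6]
Step 8: ref 2 → FAULT (evict 1), frames=[5,3,2,6]
Step 9: ref 6 → HIT, frames=[5,3,2,6]
Step 10: ref 2 → HIT, frames=[5,3,2,6]
Total faults: 5

Answer: 5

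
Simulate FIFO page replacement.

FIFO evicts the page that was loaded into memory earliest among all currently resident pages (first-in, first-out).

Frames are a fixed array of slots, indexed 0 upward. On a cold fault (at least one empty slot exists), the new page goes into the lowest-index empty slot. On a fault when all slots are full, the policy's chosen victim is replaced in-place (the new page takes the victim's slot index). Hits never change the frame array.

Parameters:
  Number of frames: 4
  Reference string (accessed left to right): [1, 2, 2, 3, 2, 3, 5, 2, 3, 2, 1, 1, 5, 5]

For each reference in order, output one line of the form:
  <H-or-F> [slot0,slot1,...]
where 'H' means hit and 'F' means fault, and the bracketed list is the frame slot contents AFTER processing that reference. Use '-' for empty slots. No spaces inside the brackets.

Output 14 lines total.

F [1,-,-,-]
F [1,2,-,-]
H [1,2,-,-]
F [1,2,3,-]
H [1,2,3,-]
H [1,2,3,-]
F [1,2,3,5]
H [1,2,3,5]
H [1,2,3,5]
H [1,2,3,5]
H [1,2,3,5]
H [1,2,3,5]
H [1,2,3,5]
H [1,2,3,5]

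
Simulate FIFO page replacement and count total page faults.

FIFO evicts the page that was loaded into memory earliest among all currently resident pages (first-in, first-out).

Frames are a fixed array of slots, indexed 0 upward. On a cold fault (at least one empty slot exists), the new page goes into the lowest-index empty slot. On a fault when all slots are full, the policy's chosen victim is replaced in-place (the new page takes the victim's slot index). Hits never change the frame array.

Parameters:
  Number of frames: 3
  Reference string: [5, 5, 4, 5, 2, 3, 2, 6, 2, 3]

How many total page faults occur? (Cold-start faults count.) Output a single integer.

Answer: 5

Derivation:
Step 0: ref 5 → FAULT, frames=[5,-,-]
Step 1: ref 5 → HIT, frames=[5,-,-]
Step 2: ref 4 → FAULT, frames=[5,4,-]
Step 3: ref 5 → HIT, frames=[5,4,-]
Step 4: ref 2 → FAULT, frames=[5,4,2]
Step 5: ref 3 → FAULT (evict 5), frames=[3,4,2]
Step 6: ref 2 → HIT, frames=[3,4,2]
Step 7: ref 6 → FAULT (evict 4), frames=[3,6,2]
Step 8: ref 2 → HIT, frames=[3,6,2]
Step 9: ref 3 → HIT, frames=[3,6,2]
Total faults: 5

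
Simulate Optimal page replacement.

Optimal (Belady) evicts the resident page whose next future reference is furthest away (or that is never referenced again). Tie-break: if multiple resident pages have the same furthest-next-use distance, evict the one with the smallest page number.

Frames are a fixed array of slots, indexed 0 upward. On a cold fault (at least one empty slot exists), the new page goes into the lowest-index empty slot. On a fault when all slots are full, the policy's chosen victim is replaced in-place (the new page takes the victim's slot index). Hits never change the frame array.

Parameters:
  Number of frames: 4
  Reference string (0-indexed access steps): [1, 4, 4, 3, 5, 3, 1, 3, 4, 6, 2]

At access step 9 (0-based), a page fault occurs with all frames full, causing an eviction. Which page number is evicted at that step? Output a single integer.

Step 0: ref 1 -> FAULT, frames=[1,-,-,-]
Step 1: ref 4 -> FAULT, frames=[1,4,-,-]
Step 2: ref 4 -> HIT, frames=[1,4,-,-]
Step 3: ref 3 -> FAULT, frames=[1,4,3,-]
Step 4: ref 5 -> FAULT, frames=[1,4,3,5]
Step 5: ref 3 -> HIT, frames=[1,4,3,5]
Step 6: ref 1 -> HIT, frames=[1,4,3,5]
Step 7: ref 3 -> HIT, frames=[1,4,3,5]
Step 8: ref 4 -> HIT, frames=[1,4,3,5]
Step 9: ref 6 -> FAULT, evict 1, frames=[6,4,3,5]
At step 9: evicted page 1

Answer: 1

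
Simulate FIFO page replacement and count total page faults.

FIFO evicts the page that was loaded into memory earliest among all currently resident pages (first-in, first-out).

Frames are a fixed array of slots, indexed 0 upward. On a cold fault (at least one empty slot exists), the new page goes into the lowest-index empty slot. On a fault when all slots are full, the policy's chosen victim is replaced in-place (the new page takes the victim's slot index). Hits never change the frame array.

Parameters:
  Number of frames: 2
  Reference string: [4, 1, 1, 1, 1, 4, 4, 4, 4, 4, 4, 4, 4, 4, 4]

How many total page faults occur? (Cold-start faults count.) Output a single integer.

Answer: 2

Derivation:
Step 0: ref 4 → FAULT, frames=[4,-]
Step 1: ref 1 → FAULT, frames=[4,1]
Step 2: ref 1 → HIT, frames=[4,1]
Step 3: ref 1 → HIT, frames=[4,1]
Step 4: ref 1 → HIT, frames=[4,1]
Step 5: ref 4 → HIT, frames=[4,1]
Step 6: ref 4 → HIT, frames=[4,1]
Step 7: ref 4 → HIT, frames=[4,1]
Step 8: ref 4 → HIT, frames=[4,1]
Step 9: ref 4 → HIT, frames=[4,1]
Step 10: ref 4 → HIT, frames=[4,1]
Step 11: ref 4 → HIT, frames=[4,1]
Step 12: ref 4 → HIT, frames=[4,1]
Step 13: ref 4 → HIT, frames=[4,1]
Step 14: ref 4 → HIT, frames=[4,1]
Total faults: 2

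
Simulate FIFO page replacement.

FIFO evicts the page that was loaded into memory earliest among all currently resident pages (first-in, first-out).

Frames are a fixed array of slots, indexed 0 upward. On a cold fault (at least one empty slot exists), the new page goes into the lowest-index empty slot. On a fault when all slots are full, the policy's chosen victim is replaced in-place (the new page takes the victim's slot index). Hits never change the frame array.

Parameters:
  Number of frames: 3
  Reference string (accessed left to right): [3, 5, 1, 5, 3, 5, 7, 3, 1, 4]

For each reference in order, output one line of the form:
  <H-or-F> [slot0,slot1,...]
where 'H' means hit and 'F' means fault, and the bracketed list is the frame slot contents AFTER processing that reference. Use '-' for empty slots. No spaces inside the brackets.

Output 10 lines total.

F [3,-,-]
F [3,5,-]
F [3,5,1]
H [3,5,1]
H [3,5,1]
H [3,5,1]
F [7,5,1]
F [7,3,1]
H [7,3,1]
F [7,3,4]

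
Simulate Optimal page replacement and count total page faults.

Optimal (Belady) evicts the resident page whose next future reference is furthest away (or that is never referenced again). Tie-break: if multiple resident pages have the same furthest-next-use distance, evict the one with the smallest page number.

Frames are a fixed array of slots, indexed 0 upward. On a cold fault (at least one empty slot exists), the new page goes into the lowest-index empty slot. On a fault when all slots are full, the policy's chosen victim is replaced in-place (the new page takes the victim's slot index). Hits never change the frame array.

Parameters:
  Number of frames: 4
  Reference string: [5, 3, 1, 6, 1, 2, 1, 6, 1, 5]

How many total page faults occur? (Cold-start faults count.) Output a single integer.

Step 0: ref 5 → FAULT, frames=[5,-,-,-]
Step 1: ref 3 → FAULT, frames=[5,3,-,-]
Step 2: ref 1 → FAULT, frames=[5,3,1,-]
Step 3: ref 6 → FAULT, frames=[5,3,1,6]
Step 4: ref 1 → HIT, frames=[5,3,1,6]
Step 5: ref 2 → FAULT (evict 3), frames=[5,2,1,6]
Step 6: ref 1 → HIT, frames=[5,2,1,6]
Step 7: ref 6 → HIT, frames=[5,2,1,6]
Step 8: ref 1 → HIT, frames=[5,2,1,6]
Step 9: ref 5 → HIT, frames=[5,2,1,6]
Total faults: 5

Answer: 5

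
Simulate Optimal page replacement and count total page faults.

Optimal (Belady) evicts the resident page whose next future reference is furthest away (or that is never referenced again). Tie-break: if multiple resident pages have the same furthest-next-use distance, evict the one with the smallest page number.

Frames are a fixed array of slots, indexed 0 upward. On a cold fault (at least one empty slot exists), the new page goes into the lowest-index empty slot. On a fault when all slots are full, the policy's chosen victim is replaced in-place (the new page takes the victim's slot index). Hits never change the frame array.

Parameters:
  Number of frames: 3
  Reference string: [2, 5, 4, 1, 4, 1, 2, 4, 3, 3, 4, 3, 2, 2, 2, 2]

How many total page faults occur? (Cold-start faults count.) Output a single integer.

Answer: 5

Derivation:
Step 0: ref 2 → FAULT, frames=[2,-,-]
Step 1: ref 5 → FAULT, frames=[2,5,-]
Step 2: ref 4 → FAULT, frames=[2,5,4]
Step 3: ref 1 → FAULT (evict 5), frames=[2,1,4]
Step 4: ref 4 → HIT, frames=[2,1,4]
Step 5: ref 1 → HIT, frames=[2,1,4]
Step 6: ref 2 → HIT, frames=[2,1,4]
Step 7: ref 4 → HIT, frames=[2,1,4]
Step 8: ref 3 → FAULT (evict 1), frames=[2,3,4]
Step 9: ref 3 → HIT, frames=[2,3,4]
Step 10: ref 4 → HIT, frames=[2,3,4]
Step 11: ref 3 → HIT, frames=[2,3,4]
Step 12: ref 2 → HIT, frames=[2,3,4]
Step 13: ref 2 → HIT, frames=[2,3,4]
Step 14: ref 2 → HIT, frames=[2,3,4]
Step 15: ref 2 → HIT, frames=[2,3,4]
Total faults: 5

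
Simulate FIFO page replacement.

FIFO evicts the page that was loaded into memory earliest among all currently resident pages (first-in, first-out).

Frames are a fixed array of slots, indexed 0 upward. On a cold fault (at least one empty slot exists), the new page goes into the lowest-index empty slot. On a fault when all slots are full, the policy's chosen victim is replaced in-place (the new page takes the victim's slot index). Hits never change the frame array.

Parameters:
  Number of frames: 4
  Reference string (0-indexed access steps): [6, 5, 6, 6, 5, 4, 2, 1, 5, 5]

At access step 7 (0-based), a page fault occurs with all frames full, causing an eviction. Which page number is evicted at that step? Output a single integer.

Step 0: ref 6 -> FAULT, frames=[6,-,-,-]
Step 1: ref 5 -> FAULT, frames=[6,5,-,-]
Step 2: ref 6 -> HIT, frames=[6,5,-,-]
Step 3: ref 6 -> HIT, frames=[6,5,-,-]
Step 4: ref 5 -> HIT, frames=[6,5,-,-]
Step 5: ref 4 -> FAULT, frames=[6,5,4,-]
Step 6: ref 2 -> FAULT, frames=[6,5,4,2]
Step 7: ref 1 -> FAULT, evict 6, frames=[1,5,4,2]
At step 7: evicted page 6

Answer: 6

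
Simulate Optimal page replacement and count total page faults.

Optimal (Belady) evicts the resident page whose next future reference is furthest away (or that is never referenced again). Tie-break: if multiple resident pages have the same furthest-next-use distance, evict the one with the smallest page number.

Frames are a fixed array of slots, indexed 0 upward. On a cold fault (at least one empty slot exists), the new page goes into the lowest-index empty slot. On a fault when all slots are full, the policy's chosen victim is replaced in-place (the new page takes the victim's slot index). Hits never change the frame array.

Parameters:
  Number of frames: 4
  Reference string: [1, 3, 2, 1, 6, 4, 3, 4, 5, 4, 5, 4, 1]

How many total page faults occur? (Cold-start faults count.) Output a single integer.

Step 0: ref 1 → FAULT, frames=[1,-,-,-]
Step 1: ref 3 → FAULT, frames=[1,3,-,-]
Step 2: ref 2 → FAULT, frames=[1,3,2,-]
Step 3: ref 1 → HIT, frames=[1,3,2,-]
Step 4: ref 6 → FAULT, frames=[1,3,2,6]
Step 5: ref 4 → FAULT (evict 2), frames=[1,3,4,6]
Step 6: ref 3 → HIT, frames=[1,3,4,6]
Step 7: ref 4 → HIT, frames=[1,3,4,6]
Step 8: ref 5 → FAULT (evict 3), frames=[1,5,4,6]
Step 9: ref 4 → HIT, frames=[1,5,4,6]
Step 10: ref 5 → HIT, frames=[1,5,4,6]
Step 11: ref 4 → HIT, frames=[1,5,4,6]
Step 12: ref 1 → HIT, frames=[1,5,4,6]
Total faults: 6

Answer: 6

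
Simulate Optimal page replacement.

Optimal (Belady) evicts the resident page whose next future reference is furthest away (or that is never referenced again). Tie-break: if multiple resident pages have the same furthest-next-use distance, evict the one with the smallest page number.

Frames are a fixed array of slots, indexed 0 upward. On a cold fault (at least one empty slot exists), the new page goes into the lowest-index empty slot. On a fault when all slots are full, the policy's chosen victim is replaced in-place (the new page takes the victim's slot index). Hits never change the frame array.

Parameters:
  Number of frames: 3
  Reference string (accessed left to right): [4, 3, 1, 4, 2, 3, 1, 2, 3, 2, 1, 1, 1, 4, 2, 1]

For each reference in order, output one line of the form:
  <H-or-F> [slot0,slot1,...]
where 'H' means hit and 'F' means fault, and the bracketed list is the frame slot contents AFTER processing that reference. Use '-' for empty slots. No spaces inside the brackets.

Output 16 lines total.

F [4,-,-]
F [4,3,-]
F [4,3,1]
H [4,3,1]
F [2,3,1]
H [2,3,1]
H [2,3,1]
H [2,3,1]
H [2,3,1]
H [2,3,1]
H [2,3,1]
H [2,3,1]
H [2,3,1]
F [2,4,1]
H [2,4,1]
H [2,4,1]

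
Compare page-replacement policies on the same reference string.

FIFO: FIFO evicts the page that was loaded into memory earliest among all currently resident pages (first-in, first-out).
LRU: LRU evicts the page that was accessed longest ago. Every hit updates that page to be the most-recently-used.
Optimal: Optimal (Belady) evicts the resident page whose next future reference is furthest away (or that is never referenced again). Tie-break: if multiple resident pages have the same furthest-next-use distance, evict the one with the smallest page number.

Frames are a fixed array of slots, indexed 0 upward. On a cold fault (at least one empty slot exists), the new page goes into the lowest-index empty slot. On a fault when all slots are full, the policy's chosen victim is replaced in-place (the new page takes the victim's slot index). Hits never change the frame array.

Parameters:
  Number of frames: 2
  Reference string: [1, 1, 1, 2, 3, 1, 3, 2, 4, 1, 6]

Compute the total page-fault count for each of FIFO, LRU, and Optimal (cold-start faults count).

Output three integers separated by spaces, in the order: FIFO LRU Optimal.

Answer: 8 8 6

Derivation:
--- FIFO ---
  step 0: ref 1 -> FAULT, frames=[1,-] (faults so far: 1)
  step 1: ref 1 -> HIT, frames=[1,-] (faults so far: 1)
  step 2: ref 1 -> HIT, frames=[1,-] (faults so far: 1)
  step 3: ref 2 -> FAULT, frames=[1,2] (faults so far: 2)
  step 4: ref 3 -> FAULT, evict 1, frames=[3,2] (faults so far: 3)
  step 5: ref 1 -> FAULT, evict 2, frames=[3,1] (faults so far: 4)
  step 6: ref 3 -> HIT, frames=[3,1] (faults so far: 4)
  step 7: ref 2 -> FAULT, evict 3, frames=[2,1] (faults so far: 5)
  step 8: ref 4 -> FAULT, evict 1, frames=[2,4] (faults so far: 6)
  step 9: ref 1 -> FAULT, evict 2, frames=[1,4] (faults so far: 7)
  step 10: ref 6 -> FAULT, evict 4, frames=[1,6] (faults so far: 8)
  FIFO total faults: 8
--- LRU ---
  step 0: ref 1 -> FAULT, frames=[1,-] (faults so far: 1)
  step 1: ref 1 -> HIT, frames=[1,-] (faults so far: 1)
  step 2: ref 1 -> HIT, frames=[1,-] (faults so far: 1)
  step 3: ref 2 -> FAULT, frames=[1,2] (faults so far: 2)
  step 4: ref 3 -> FAULT, evict 1, frames=[3,2] (faults so far: 3)
  step 5: ref 1 -> FAULT, evict 2, frames=[3,1] (faults so far: 4)
  step 6: ref 3 -> HIT, frames=[3,1] (faults so far: 4)
  step 7: ref 2 -> FAULT, evict 1, frames=[3,2] (faults so far: 5)
  step 8: ref 4 -> FAULT, evict 3, frames=[4,2] (faults so far: 6)
  step 9: ref 1 -> FAULT, evict 2, frames=[4,1] (faults so far: 7)
  step 10: ref 6 -> FAULT, evict 4, frames=[6,1] (faults so far: 8)
  LRU total faults: 8
--- Optimal ---
  step 0: ref 1 -> FAULT, frames=[1,-] (faults so far: 1)
  step 1: ref 1 -> HIT, frames=[1,-] (faults so far: 1)
  step 2: ref 1 -> HIT, frames=[1,-] (faults so far: 1)
  step 3: ref 2 -> FAULT, frames=[1,2] (faults so far: 2)
  step 4: ref 3 -> FAULT, evict 2, frames=[1,3] (faults so far: 3)
  step 5: ref 1 -> HIT, frames=[1,3] (faults so far: 3)
  step 6: ref 3 -> HIT, frames=[1,3] (faults so far: 3)
  step 7: ref 2 -> FAULT, evict 3, frames=[1,2] (faults so far: 4)
  step 8: ref 4 -> FAULT, evict 2, frames=[1,4] (faults so far: 5)
  step 9: ref 1 -> HIT, frames=[1,4] (faults so far: 5)
  step 10: ref 6 -> FAULT, evict 1, frames=[6,4] (faults so far: 6)
  Optimal total faults: 6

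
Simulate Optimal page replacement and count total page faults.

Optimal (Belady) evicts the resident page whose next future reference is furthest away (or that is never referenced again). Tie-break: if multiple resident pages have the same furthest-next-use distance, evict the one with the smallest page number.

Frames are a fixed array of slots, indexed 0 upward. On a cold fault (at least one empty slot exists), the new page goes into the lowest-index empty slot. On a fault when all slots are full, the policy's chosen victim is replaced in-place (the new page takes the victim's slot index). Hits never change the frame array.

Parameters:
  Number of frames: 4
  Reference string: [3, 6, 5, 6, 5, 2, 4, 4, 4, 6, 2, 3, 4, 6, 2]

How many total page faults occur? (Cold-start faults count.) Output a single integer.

Step 0: ref 3 → FAULT, frames=[3,-,-,-]
Step 1: ref 6 → FAULT, frames=[3,6,-,-]
Step 2: ref 5 → FAULT, frames=[3,6,5,-]
Step 3: ref 6 → HIT, frames=[3,6,5,-]
Step 4: ref 5 → HIT, frames=[3,6,5,-]
Step 5: ref 2 → FAULT, frames=[3,6,5,2]
Step 6: ref 4 → FAULT (evict 5), frames=[3,6,4,2]
Step 7: ref 4 → HIT, frames=[3,6,4,2]
Step 8: ref 4 → HIT, frames=[3,6,4,2]
Step 9: ref 6 → HIT, frames=[3,6,4,2]
Step 10: ref 2 → HIT, frames=[3,6,4,2]
Step 11: ref 3 → HIT, frames=[3,6,4,2]
Step 12: ref 4 → HIT, frames=[3,6,4,2]
Step 13: ref 6 → HIT, frames=[3,6,4,2]
Step 14: ref 2 → HIT, frames=[3,6,4,2]
Total faults: 5

Answer: 5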